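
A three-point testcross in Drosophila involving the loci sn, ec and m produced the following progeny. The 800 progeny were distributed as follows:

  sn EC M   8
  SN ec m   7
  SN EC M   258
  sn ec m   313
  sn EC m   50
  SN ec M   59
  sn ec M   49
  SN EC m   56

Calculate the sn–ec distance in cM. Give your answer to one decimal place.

The two most frequent reciprocal classes, sn ec m and SN EC M, are the parental types, so the F1 was sn ec m / SN EC M.
The two rarest classes, SN ec m and sn EC M, are the double crossovers. Comparing them with the parentals, only the sn allele has switched, so sn is the middle locus and the order is ec – sn – m.
Crossovers in the ec–sn interval produce the single-crossover classes sn EC m and SN ec M (50 + 59 = 109) plus the double crossovers (15).
RF(ec–sn) = (109 + 15) / 800 = 124/800 = 0.1550 → 15.5 cM.

15.5 cM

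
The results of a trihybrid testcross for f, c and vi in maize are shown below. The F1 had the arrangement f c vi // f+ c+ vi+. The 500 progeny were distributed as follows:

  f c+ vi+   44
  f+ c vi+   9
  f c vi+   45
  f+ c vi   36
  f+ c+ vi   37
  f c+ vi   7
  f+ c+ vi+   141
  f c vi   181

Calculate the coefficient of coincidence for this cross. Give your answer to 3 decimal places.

0.850

The two rarest classes, f c+ vi and f+ c vi+, are the double crossovers. Comparing them with the parentals, only the c allele has switched, so c is the middle locus and the order is vi – c – f.
vi–c: (82 + 16)/500 = 0.1960; c–f: (80 + 16)/500 = 0.1920.
Expected DCO frequency = 0.1960 × 0.1920 ≈ 0.03763; observed = 16/500 ≈ 0.03200.
Coefficient of coincidence = 0.03200/0.03763 ≈ 0.850.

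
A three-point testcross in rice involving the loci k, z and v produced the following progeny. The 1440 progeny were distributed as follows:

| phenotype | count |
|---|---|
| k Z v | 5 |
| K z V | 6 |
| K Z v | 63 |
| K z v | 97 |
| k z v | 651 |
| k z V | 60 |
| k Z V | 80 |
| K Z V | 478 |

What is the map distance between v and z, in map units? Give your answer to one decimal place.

9.3 map units

The two most frequent reciprocal classes, k z v and K Z V, are the parental types, so the F1 was k z v / K Z V.
The two rarest classes, k Z v and K z V, are the double crossovers. Comparing them with the parentals, only the z allele has switched, so z is the middle locus and the order is v – z – k.
Crossovers in the v–z interval produce the single-crossover classes k z V and K Z v (60 + 63 = 123) plus the double crossovers (11).
RF(v–z) = (123 + 11) / 1440 = 134/1440 = 0.0931 → 9.3 map units.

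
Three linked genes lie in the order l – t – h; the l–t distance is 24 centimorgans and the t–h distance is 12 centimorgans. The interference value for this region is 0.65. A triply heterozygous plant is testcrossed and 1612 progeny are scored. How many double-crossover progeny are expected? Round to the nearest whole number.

Map distances give recombination frequencies of 0.240 and 0.120 for the two intervals.
With interference 0.65 (so coincidence = 0.35), expected double-crossover frequency = 0.240 × 0.120 × 0.35 = 0.01008.
Expected number = 0.01008 × 1612 = 16.25 ≈ 16.

16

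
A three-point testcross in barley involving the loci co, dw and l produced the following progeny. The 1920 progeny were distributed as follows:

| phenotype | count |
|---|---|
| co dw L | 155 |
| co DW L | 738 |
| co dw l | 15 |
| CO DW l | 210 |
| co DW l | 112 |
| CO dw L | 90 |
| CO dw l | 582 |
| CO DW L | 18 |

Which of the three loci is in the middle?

The two most frequent reciprocal classes, co DW L and CO dw l, are the parental types, so the F1 was co DW L / CO dw l.
The two rarest classes, CO DW L and co dw l, are the double crossovers. Comparing them with the parentals, only the co allele has switched, so co is the middle locus and the order is l – co – dw.

co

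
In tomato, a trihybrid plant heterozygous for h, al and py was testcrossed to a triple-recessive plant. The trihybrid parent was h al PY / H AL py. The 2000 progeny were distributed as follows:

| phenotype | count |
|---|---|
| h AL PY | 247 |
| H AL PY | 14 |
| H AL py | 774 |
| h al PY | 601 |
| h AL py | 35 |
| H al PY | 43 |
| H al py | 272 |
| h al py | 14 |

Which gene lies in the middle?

py

The two rarest classes, h al py and H AL PY, are the double crossovers. Comparing them with the parentals, only the py allele has switched, so py is the middle locus and the order is al – py – h.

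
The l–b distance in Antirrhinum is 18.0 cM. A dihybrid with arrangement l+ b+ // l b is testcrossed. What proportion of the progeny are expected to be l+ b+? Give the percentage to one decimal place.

A map distance of 18.0 cM corresponds to a recombination frequency of 0.180.
The F1 is l+ b+ / l b, so l+ b+ is a parental gamete class with expected frequency (1 − r)/2 = 0.820/2 = 0.4100.
That is 0.4100 = 41.0% of the progeny.

41.0%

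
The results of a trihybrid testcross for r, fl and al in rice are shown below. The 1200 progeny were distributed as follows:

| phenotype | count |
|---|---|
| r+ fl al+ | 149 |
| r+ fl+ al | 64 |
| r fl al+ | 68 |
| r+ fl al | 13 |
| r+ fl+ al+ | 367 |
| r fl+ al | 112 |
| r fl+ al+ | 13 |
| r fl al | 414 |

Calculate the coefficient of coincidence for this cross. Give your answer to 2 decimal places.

The two most frequent reciprocal classes, r+ fl+ al+ and r fl al, are the parental types, so the F1 was r+ fl+ al+ / r fl al.
The two rarest classes, r fl+ al+ and r+ fl al, are the double crossovers. Comparing them with the parentals, only the r allele has switched, so r is the middle locus and the order is fl – r – al.
fl–r: (261 + 26)/1200 = 0.2392; r–al: (132 + 26)/1200 = 0.1317.
Expected DCO frequency = 0.2392 × 0.1317 ≈ 0.03150; observed = 26/1200 ≈ 0.02167.
Coefficient of coincidence = 0.02167/0.03150 ≈ 0.69.

0.69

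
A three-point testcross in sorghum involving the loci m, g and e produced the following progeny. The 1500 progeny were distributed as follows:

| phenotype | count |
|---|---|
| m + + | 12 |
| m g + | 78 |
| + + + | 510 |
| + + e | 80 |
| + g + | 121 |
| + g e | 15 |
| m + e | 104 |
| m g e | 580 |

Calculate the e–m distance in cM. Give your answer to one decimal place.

The two most frequent reciprocal classes, + + + and m g e, are the parental types, so the F1 was + + + / m g e.
The two rarest classes, m + + and + g e, are the double crossovers. Comparing them with the parentals, only the m allele has switched, so m is the middle locus and the order is g – m – e.
Crossovers in the m–e interval produce the single-crossover classes + + e and m g + (80 + 78 = 158) plus the double crossovers (27).
RF(m–e) = (158 + 27) / 1500 = 185/1500 = 0.1233 → 12.3 cM.

12.3 cM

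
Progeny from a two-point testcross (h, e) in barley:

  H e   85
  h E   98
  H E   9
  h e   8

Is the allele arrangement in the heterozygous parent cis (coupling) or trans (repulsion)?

The two most frequent classes are H e (85) and h E (98); these are the parental (non-recombinant) types.
So the F1 carried H e on one chromosome and h E on the other — the recessive alleles are on opposite chromosomes (trans / repulsion).

trans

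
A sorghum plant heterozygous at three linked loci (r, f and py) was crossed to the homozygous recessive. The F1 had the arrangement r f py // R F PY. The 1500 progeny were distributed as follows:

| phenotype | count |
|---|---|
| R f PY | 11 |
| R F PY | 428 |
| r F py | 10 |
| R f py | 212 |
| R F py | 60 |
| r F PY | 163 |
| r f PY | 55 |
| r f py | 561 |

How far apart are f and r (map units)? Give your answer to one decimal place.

The two rarest classes, r F py and R f PY, are the double crossovers. Comparing them with the parentals, only the f allele has switched, so f is the middle locus and the order is r – f – py.
Crossovers in the r–f interval produce the single-crossover classes R f py and r F PY (212 + 163 = 375) plus the double crossovers (21).
RF(r–f) = (375 + 21) / 1500 = 396/1500 = 0.2640 → 26.4 map units.

26.4 map units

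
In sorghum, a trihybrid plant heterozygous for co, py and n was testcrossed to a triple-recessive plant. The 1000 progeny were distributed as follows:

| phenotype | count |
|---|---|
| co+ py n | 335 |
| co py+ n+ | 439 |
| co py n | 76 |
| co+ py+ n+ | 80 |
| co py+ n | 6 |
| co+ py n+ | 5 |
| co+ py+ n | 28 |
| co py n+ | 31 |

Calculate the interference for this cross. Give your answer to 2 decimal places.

The two most frequent reciprocal classes, co py+ n+ and co+ py n, are the parental types, so the F1 was co py+ n+ / co+ py n.
The two rarest classes, co py+ n and co+ py n+, are the double crossovers. Comparing them with the parentals, only the n allele has switched, so n is the middle locus and the order is py – n – co.
py–n: (59 + 11)/1000 = 0.0700; n–co: (156 + 11)/1000 = 0.1670.
Expected DCO frequency = 0.0700 × 0.1670 ≈ 0.01169; observed = 11/1000 ≈ 0.01100.
Coefficient of coincidence = 0.01100/0.01169 ≈ 0.94; interference = 1 − 0.94 = 0.06.

0.06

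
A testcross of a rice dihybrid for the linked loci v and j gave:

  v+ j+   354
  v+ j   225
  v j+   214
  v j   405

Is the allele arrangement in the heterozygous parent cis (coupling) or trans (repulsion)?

The two most frequent classes are v+ j+ (354) and v j (405); these are the parental (non-recombinant) types.
So the F1 carried v+ j+ on one chromosome and v j on the other — the recessive alleles are on the same chromosome (cis / coupling).

cis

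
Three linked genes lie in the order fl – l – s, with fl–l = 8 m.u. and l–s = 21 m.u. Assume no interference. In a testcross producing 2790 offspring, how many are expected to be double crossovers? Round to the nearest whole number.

Map distances give recombination frequencies of 0.080 and 0.210 for the two intervals.
With no interference, expected double-crossover frequency = 0.080 × 0.210 = 0.01680.
Expected number = 0.01680 × 2790 = 46.87 ≈ 47.

47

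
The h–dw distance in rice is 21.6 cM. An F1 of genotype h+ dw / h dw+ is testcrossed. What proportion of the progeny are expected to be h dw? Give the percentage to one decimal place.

10.8%

A map distance of 21.6 cM corresponds to a recombination frequency of 0.216.
The F1 is h+ dw / h dw+, so h dw is a recombinant gamete class with expected frequency r/2 = 0.216/2 = 0.1080.
That is 0.1080 = 10.8% of the progeny.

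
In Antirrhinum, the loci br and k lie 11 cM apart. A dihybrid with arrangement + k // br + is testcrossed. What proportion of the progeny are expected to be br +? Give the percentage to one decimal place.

A map distance of 11 cM corresponds to a recombination frequency of 0.110.
The F1 is + k / br +, so br + is a parental gamete class with expected frequency (1 − r)/2 = 0.890/2 = 0.4450.
That is 0.4450 = 44.5% of the progeny.

44.5%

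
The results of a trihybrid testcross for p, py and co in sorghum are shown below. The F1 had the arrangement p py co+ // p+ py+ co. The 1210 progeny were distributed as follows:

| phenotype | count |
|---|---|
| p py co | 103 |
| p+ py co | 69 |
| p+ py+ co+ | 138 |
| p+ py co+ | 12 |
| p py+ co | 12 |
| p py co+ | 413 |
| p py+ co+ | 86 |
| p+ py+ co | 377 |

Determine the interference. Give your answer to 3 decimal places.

0.388

The two rarest classes, p+ py co+ and p py+ co, are the double crossovers. Comparing them with the parentals, only the p allele has switched, so p is the middle locus and the order is py – p – co.
py–p: (155 + 24)/1210 = 0.1479; p–co: (241 + 24)/1210 = 0.2190.
Expected DCO frequency = 0.1479 × 0.2190 ≈ 0.03239; observed = 24/1210 ≈ 0.01983.
Coefficient of coincidence = 0.01983/0.03239 ≈ 0.612; interference = 1 − 0.612 = 0.388.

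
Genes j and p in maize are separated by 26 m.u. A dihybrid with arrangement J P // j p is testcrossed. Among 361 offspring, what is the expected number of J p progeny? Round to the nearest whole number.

47

A map distance of 26 m.u. corresponds to a recombination frequency of 0.260.
The F1 is J P / j p, so J p is a recombinant gamete class with expected frequency r/2 = 0.260/2 = 0.1300.
Expected number = 0.1300 × 361 = 46.93 ≈ 47.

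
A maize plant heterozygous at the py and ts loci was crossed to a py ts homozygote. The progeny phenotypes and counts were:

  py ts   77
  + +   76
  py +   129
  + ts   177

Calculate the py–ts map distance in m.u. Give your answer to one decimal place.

33.3 m.u.

The two most frequent classes, + ts (177) and py + (129), are the parental types, so the F1 was + ts / py +.
The recombinant classes are + + and py ts: 76 + 77 = 153.
Recombination frequency = 153/459 = 0.3333 ≈ 33.3%, i.e. 33.3 m.u.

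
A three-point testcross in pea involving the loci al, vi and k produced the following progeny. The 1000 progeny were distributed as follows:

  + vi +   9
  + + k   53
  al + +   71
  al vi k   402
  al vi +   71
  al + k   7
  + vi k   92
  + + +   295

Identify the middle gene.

The two most frequent reciprocal classes, al vi k and + + +, are the parental types, so the F1 was al vi k / + + +.
The two rarest classes, al + k and + vi +, are the double crossovers. Comparing them with the parentals, only the vi allele has switched, so vi is the middle locus and the order is k – vi – al.

vi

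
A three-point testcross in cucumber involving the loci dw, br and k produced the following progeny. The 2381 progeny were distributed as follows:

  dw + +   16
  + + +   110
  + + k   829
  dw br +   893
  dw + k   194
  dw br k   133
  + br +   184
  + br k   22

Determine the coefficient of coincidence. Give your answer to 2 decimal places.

0.77

The two most frequent reciprocal classes, dw br + and + + k, are the parental types, so the F1 was dw br + / + + k.
The two rarest classes, dw + + and + br k, are the double crossovers. Comparing them with the parentals, only the br allele has switched, so br is the middle locus and the order is dw – br – k.
dw–br: (378 + 38)/2381 = 0.1747; br–k: (243 + 38)/2381 = 0.1180.
Expected DCO frequency = 0.1747 × 0.1180 ≈ 0.02061; observed = 38/2381 ≈ 0.01596.
Coefficient of coincidence = 0.01596/0.02061 ≈ 0.77.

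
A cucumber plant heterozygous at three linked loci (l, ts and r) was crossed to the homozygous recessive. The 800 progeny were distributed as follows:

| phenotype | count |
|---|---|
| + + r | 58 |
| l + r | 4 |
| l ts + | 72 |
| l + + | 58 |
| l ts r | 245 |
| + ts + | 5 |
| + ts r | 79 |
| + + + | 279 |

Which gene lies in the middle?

The two most frequent reciprocal classes, l ts r and + + +, are the parental types, so the F1 was l ts r / + + +.
The two rarest classes, l + r and + ts +, are the double crossovers. Comparing them with the parentals, only the ts allele has switched, so ts is the middle locus and the order is l – ts – r.

ts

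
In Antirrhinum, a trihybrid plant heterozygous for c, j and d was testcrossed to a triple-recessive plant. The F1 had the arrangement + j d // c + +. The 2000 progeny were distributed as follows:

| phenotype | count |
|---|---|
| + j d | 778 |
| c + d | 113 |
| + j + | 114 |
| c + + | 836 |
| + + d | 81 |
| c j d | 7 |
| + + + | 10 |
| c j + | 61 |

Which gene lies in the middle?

c

The two rarest classes, c j d and + + +, are the double crossovers. Comparing them with the parentals, only the c allele has switched, so c is the middle locus and the order is j – c – d.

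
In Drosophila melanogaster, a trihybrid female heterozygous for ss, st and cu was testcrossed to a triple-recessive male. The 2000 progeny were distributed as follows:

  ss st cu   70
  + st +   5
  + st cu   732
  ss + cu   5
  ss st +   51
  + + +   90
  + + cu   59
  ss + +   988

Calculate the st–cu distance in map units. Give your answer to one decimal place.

6.0 map units

The two most frequent reciprocal classes, ss + + and + st cu, are the parental types, so the F1 was ss + + / + st cu.
The two rarest classes, ss + cu and + st +, are the double crossovers. Comparing them with the parentals, only the cu allele has switched, so cu is the middle locus and the order is st – cu – ss.
Crossovers in the st–cu interval produce the single-crossover classes ss st + and + + cu (51 + 59 = 110) plus the double crossovers (10).
RF(st–cu) = (110 + 10) / 2000 = 120/2000 = 0.0600 → 6.0 map units.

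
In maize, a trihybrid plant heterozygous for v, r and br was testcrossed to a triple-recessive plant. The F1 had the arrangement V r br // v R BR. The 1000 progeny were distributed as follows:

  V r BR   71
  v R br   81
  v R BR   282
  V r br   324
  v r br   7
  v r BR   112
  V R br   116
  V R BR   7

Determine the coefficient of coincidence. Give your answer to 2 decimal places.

The two rarest classes, v r br and V R BR, are the double crossovers. Comparing them with the parentals, only the v allele has switched, so v is the middle locus and the order is r – v – br.
r–v: (228 + 14)/1000 = 0.2420; v–br: (152 + 14)/1000 = 0.1660.
Expected DCO frequency = 0.2420 × 0.1660 ≈ 0.04017; observed = 14/1000 ≈ 0.01400.
Coefficient of coincidence = 0.01400/0.04017 ≈ 0.35.

0.35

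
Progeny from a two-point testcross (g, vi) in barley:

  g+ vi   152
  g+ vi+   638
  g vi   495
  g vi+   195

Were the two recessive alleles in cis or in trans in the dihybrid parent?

The two most frequent classes are g+ vi+ (638) and g vi (495); these are the parental (non-recombinant) types.
So the F1 carried g+ vi+ on one chromosome and g vi on the other — the recessive alleles are on the same chromosome (cis / coupling).

cis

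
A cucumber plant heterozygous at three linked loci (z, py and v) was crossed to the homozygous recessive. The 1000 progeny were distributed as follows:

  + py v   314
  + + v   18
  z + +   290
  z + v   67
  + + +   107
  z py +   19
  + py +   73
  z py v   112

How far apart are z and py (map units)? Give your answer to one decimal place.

The two most frequent reciprocal classes, z + + and + py v, are the parental types, so the F1 was z + + / + py v.
The two rarest classes, z py + and + + v, are the double crossovers. Comparing them with the parentals, only the py allele has switched, so py is the middle locus and the order is v – py – z.
Crossovers in the py–z interval produce the single-crossover classes + + + and z py v (107 + 112 = 219) plus the double crossovers (37).
RF(py–z) = (219 + 37) / 1000 = 256/1000 = 0.2560 → 25.6 map units.

25.6 map units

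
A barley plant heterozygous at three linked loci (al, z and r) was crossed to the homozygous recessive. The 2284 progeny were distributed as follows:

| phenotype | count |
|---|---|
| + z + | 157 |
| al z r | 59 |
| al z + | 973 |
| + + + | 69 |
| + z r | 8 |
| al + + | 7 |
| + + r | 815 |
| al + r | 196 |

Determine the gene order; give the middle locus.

The two most frequent reciprocal classes, + + r and al z +, are the parental types, so the F1 was + + r / al z +.
The two rarest classes, + z r and al + +, are the double crossovers. Comparing them with the parentals, only the z allele has switched, so z is the middle locus and the order is r – z – al.

z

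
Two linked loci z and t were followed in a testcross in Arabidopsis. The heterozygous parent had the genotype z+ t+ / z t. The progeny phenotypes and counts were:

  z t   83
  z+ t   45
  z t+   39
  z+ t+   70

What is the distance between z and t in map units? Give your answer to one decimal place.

35.4 map units

The recombinant classes are z+ t and z t+: 45 + 39 = 84.
Recombination frequency = 84/237 = 0.3544 ≈ 35.4%, i.e. 35.4 map units.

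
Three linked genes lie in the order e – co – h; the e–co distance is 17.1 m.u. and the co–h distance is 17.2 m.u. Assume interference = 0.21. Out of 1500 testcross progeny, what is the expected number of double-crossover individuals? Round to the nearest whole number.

35

Map distances give recombination frequencies of 0.171 and 0.172 for the two intervals.
With interference 0.21 (so coincidence = 0.79), expected double-crossover frequency = 0.171 × 0.172 × 0.79 = 0.02324.
Expected number = 0.02324 × 1500 = 34.85 ≈ 35.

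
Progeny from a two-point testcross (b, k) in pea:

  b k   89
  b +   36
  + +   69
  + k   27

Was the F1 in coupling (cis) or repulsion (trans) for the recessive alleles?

cis

The two most frequent classes are + + (69) and b k (89); these are the parental (non-recombinant) types.
So the F1 carried + + on one chromosome and b k on the other — the recessive alleles are on the same chromosome (cis / coupling).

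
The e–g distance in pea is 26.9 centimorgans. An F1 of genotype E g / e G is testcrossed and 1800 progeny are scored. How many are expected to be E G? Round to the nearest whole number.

A map distance of 26.9 centimorgans corresponds to a recombination frequency of 0.269.
The F1 is E g / e G, so E G is a recombinant gamete class with expected frequency r/2 = 0.269/2 = 0.1345.
Expected number = 0.1345 × 1800 = 242.10 ≈ 242.

242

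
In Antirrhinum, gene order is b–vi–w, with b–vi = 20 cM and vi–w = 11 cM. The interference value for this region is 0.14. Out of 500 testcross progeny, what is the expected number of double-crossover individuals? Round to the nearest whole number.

Map distances give recombination frequencies of 0.200 and 0.110 for the two intervals.
With interference 0.14 (so coincidence = 0.86), expected double-crossover frequency = 0.200 × 0.110 × 0.86 = 0.01892.
Expected number = 0.01892 × 500 = 9.46 ≈ 9.

9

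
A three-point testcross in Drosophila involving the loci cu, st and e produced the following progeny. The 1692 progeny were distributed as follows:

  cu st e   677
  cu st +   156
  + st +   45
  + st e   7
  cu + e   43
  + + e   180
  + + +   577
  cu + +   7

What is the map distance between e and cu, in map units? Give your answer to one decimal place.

The two most frequent reciprocal classes, + + + and cu st e, are the parental types, so the F1 was + + + / cu st e.
The two rarest classes, cu + + and + st e, are the double crossovers. Comparing them with the parentals, only the cu allele has switched, so cu is the middle locus and the order is e – cu – st.
Crossovers in the e–cu interval produce the single-crossover classes + + e and cu st + (180 + 156 = 336) plus the double crossovers (14).
RF(e–cu) = (336 + 14) / 1692 = 350/1692 = 0.2069 → 20.7 map units.

20.7 map units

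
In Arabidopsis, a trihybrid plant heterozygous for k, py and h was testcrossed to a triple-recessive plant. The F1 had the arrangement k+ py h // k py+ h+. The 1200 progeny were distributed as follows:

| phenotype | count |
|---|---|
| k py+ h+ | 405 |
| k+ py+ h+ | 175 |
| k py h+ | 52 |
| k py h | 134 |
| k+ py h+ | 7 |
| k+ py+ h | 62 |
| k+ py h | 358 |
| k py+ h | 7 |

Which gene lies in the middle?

The two rarest classes, k+ py h+ and k py+ h, are the double crossovers. Comparing them with the parentals, only the h allele has switched, so h is the middle locus and the order is k – h – py.

h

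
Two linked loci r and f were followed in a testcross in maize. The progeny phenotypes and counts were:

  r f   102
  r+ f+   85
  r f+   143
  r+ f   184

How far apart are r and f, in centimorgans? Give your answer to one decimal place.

The two most frequent classes, r+ f (184) and r f+ (143), are the parental types, so the F1 was r+ f / r f+.
The recombinant classes are r+ f+ and r f: 85 + 102 = 187.
Recombination frequency = 187/514 = 0.3638 ≈ 36.4%, i.e. 36.4 centimorgans.

36.4 centimorgans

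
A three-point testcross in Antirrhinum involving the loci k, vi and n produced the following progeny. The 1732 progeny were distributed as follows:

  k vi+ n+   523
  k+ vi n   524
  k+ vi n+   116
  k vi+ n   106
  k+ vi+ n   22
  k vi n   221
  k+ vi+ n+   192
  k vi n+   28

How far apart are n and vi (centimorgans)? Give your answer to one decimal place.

15.7 centimorgans

The two most frequent reciprocal classes, k+ vi n and k vi+ n+, are the parental types, so the F1 was k+ vi n / k vi+ n+.
The two rarest classes, k+ vi+ n and k vi n+, are the double crossovers. Comparing them with the parentals, only the vi allele has switched, so vi is the middle locus and the order is k – vi – n.
Crossovers in the vi–n interval produce the single-crossover classes k+ vi n+ and k vi+ n (116 + 106 = 222) plus the double crossovers (50).
RF(vi–n) = (222 + 50) / 1732 = 272/1732 = 0.1570 → 15.7 centimorgans.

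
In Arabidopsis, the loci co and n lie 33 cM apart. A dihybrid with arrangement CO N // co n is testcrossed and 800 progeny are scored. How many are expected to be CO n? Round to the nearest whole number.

A map distance of 33 cM corresponds to a recombination frequency of 0.330.
The F1 is CO N / co n, so CO n is a recombinant gamete class with expected frequency r/2 = 0.330/2 = 0.1650.
Expected number = 0.1650 × 800 = 132.00 ≈ 132.

132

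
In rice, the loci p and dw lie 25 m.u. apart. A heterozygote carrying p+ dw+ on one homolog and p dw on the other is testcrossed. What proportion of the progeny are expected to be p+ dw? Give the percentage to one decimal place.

12.5%

A map distance of 25 m.u. corresponds to a recombination frequency of 0.250.
The F1 is p+ dw+ / p dw, so p+ dw is a recombinant gamete class with expected frequency r/2 = 0.250/2 = 0.1250.
That is 0.1250 = 12.5% of the progeny.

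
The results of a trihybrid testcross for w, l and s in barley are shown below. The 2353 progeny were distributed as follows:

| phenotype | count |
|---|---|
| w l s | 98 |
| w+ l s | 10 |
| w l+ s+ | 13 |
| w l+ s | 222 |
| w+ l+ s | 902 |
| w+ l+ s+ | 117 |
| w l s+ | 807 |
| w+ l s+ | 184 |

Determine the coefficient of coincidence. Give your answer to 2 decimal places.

The two most frequent reciprocal classes, w+ l+ s and w l s+, are the parental types, so the F1 was w+ l+ s / w l s+.
The two rarest classes, w+ l s and w l+ s+, are the double crossovers. Comparing them with the parentals, only the l allele has switched, so l is the middle locus and the order is w – l – s.
w–l: (406 + 23)/2353 = 0.1823; l–s: (215 + 23)/2353 = 0.1011.
Expected DCO frequency = 0.1823 × 0.1011 ≈ 0.01843; observed = 23/2353 ≈ 0.00977.
Coefficient of coincidence = 0.00977/0.01843 ≈ 0.53.

0.53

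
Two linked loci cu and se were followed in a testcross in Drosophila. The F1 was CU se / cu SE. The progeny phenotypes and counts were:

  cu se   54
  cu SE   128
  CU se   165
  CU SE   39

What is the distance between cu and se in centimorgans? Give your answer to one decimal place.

24.1 centimorgans

The recombinant classes are CU SE and cu se: 39 + 54 = 93.
Recombination frequency = 93/386 = 0.2409 ≈ 24.1%, i.e. 24.1 centimorgans.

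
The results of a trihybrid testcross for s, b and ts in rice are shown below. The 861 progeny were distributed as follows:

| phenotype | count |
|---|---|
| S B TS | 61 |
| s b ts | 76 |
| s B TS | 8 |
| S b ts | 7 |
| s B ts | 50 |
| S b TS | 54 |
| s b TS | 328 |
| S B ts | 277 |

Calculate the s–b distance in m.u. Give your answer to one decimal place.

13.8 m.u.

The two most frequent reciprocal classes, S B ts and s b TS, are the parental types, so the F1 was S B ts / s b TS.
The two rarest classes, S b ts and s B TS, are the double crossovers. Comparing them with the parentals, only the b allele has switched, so b is the middle locus and the order is ts – b – s.
Crossovers in the b–s interval produce the single-crossover classes s B ts and S b TS (50 + 54 = 104) plus the double crossovers (15).
RF(b–s) = (104 + 15) / 861 = 119/861 = 0.1382 → 13.8 m.u.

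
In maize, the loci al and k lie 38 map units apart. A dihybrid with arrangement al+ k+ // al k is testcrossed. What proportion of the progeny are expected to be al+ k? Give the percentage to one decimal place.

A map distance of 38 map units corresponds to a recombination frequency of 0.380.
The F1 is al+ k+ / al k, so al+ k is a recombinant gamete class with expected frequency r/2 = 0.380/2 = 0.1900.
That is 0.1900 = 19.0% of the progeny.

19.0%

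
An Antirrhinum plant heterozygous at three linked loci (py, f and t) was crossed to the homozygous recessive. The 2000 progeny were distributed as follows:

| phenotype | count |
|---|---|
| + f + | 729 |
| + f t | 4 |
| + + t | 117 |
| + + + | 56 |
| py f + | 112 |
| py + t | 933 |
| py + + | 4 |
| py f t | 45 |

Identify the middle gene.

The two most frequent reciprocal classes, py + t and + f +, are the parental types, so the F1 was py + t / + f +.
The two rarest classes, py + + and + f t, are the double crossovers. Comparing them with the parentals, only the t allele has switched, so t is the middle locus and the order is py – t – f.

t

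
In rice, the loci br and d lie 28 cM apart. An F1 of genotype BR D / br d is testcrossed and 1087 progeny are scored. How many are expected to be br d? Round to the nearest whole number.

A map distance of 28 cM corresponds to a recombination frequency of 0.280.
The F1 is BR D / br d, so br d is a parental gamete class with expected frequency (1 − r)/2 = 0.720/2 = 0.3600.
Expected number = 0.3600 × 1087 = 391.32 ≈ 391.

391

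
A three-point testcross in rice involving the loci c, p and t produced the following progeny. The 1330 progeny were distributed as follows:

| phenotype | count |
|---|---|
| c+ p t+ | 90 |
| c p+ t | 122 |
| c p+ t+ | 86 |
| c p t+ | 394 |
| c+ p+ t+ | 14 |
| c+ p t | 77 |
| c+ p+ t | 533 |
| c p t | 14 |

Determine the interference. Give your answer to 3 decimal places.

0.188

The two most frequent reciprocal classes, c+ p+ t and c p t+, are the parental types, so the F1 was c+ p+ t / c p t+.
The two rarest classes, c+ p+ t+ and c p t, are the double crossovers. Comparing them with the parentals, only the t allele has switched, so t is the middle locus and the order is p – t – c.
p–t: (163 + 28)/1330 = 0.1436; t–c: (212 + 28)/1330 = 0.1805.
Expected DCO frequency = 0.1436 × 0.1805 ≈ 0.02592; observed = 28/1330 ≈ 0.02105.
Coefficient of coincidence = 0.02105/0.02592 ≈ 0.812; interference = 1 − 0.812 = 0.188.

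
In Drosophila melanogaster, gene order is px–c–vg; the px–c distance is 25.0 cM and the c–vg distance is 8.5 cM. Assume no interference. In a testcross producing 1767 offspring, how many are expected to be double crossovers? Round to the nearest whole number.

38

Map distances give recombination frequencies of 0.250 and 0.085 for the two intervals.
With no interference, expected double-crossover frequency = 0.250 × 0.085 = 0.02125.
Expected number = 0.02125 × 1767 = 37.55 ≈ 38.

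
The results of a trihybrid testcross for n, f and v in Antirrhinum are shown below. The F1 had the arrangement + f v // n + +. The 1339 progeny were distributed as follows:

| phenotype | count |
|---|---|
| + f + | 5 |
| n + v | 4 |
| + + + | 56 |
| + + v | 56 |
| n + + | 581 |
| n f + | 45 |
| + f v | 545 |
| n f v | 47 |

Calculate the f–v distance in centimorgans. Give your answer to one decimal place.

8.2 centimorgans

The two rarest classes, + f + and n + v, are the double crossovers. Comparing them with the parentals, only the v allele has switched, so v is the middle locus and the order is n – v – f.
Crossovers in the v–f interval produce the single-crossover classes + + v and n f + (56 + 45 = 101) plus the double crossovers (9).
RF(v–f) = (101 + 9) / 1339 = 110/1339 = 0.0822 → 8.2 centimorgans.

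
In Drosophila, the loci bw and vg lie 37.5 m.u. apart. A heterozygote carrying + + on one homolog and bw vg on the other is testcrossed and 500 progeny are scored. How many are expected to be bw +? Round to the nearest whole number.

A map distance of 37.5 m.u. corresponds to a recombination frequency of 0.375.
The F1 is + + / bw vg, so bw + is a recombinant gamete class with expected frequency r/2 = 0.375/2 = 0.1875.
Expected number = 0.1875 × 500 = 93.75 ≈ 94.

94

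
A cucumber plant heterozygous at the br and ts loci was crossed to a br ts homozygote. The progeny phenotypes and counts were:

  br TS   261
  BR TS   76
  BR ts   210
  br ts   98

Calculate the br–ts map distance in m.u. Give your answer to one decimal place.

27.0 m.u.

The two most frequent classes, BR ts (210) and br TS (261), are the parental types, so the F1 was BR ts / br TS.
The recombinant classes are BR TS and br ts: 76 + 98 = 174.
Recombination frequency = 174/645 = 0.2698 ≈ 27.0%, i.e. 27.0 m.u.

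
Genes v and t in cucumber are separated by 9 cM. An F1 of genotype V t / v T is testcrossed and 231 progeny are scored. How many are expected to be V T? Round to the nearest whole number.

10

A map distance of 9 cM corresponds to a recombination frequency of 0.090.
The F1 is V t / v T, so V T is a recombinant gamete class with expected frequency r/2 = 0.090/2 = 0.0450.
Expected number = 0.0450 × 231 = 10.39 ≈ 10.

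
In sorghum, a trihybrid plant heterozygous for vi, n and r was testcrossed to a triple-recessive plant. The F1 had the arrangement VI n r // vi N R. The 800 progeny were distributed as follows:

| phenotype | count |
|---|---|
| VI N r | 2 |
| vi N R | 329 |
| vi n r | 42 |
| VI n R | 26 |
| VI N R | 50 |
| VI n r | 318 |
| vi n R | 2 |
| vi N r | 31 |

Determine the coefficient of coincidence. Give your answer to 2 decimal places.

0.55

The two rarest classes, VI N r and vi n R, are the double crossovers. Comparing them with the parentals, only the n allele has switched, so n is the middle locus and the order is vi – n – r.
vi–n: (92 + 4)/800 = 0.1200; n–r: (57 + 4)/800 = 0.0762.
Expected DCO frequency = 0.1200 × 0.0762 ≈ 0.00914; observed = 4/800 ≈ 0.00500.
Coefficient of coincidence = 0.00500/0.00914 ≈ 0.55.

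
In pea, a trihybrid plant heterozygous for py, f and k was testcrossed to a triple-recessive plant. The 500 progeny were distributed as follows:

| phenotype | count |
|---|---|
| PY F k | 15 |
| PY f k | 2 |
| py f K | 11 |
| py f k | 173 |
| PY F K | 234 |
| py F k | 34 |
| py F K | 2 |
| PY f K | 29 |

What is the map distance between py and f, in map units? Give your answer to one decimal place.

13.4 map units

The two most frequent reciprocal classes, py f k and PY F K, are the parental types, so the F1 was py f k / PY F K.
The two rarest classes, PY f k and py F K, are the double crossovers. Comparing them with the parentals, only the py allele has switched, so py is the middle locus and the order is f – py – k.
Crossovers in the f–py interval produce the single-crossover classes py F k and PY f K (34 + 29 = 63) plus the double crossovers (4).
RF(f–py) = (63 + 4) / 500 = 67/500 = 0.1340 → 13.4 map units.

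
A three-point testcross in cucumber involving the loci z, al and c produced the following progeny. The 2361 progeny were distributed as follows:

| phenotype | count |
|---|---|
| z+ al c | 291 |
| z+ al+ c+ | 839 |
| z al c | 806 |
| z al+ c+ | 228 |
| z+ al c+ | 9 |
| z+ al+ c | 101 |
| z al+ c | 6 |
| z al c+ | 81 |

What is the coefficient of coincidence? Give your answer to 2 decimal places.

0.34

The two most frequent reciprocal classes, z+ al+ c+ and z al c, are the parental types, so the F1 was z+ al+ c+ / z al c.
The two rarest classes, z+ al c+ and z al+ c, are the double crossovers. Comparing them with the parentals, only the al allele has switched, so al is the middle locus and the order is c – al – z.
c–al: (182 + 15)/2361 = 0.0834; al–z: (519 + 15)/2361 = 0.2262.
Expected DCO frequency = 0.0834 × 0.2262 ≈ 0.01887; observed = 15/2361 ≈ 0.00635.
Coefficient of coincidence = 0.00635/0.01887 ≈ 0.34.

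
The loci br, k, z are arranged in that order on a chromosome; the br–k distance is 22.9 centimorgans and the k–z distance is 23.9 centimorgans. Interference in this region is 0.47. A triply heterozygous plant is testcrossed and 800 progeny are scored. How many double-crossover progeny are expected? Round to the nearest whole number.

23

Map distances give recombination frequencies of 0.229 and 0.239 for the two intervals.
With interference 0.47 (so coincidence = 0.53), expected double-crossover frequency = 0.229 × 0.239 × 0.53 = 0.02901.
Expected number = 0.02901 × 800 = 23.21 ≈ 23.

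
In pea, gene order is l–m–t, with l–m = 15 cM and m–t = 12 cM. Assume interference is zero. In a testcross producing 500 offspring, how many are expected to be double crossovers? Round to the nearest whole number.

Map distances give recombination frequencies of 0.150 and 0.120 for the two intervals.
With no interference, expected double-crossover frequency = 0.150 × 0.120 = 0.01800.
Expected number = 0.01800 × 500 = 9.00 ≈ 9.

9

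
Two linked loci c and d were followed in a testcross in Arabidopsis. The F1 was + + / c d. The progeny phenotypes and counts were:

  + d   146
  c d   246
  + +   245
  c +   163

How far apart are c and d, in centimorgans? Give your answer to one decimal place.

The recombinant classes are + d and c +: 146 + 163 = 309.
Recombination frequency = 309/800 = 0.3862 ≈ 38.6%, i.e. 38.6 centimorgans.

38.6 centimorgans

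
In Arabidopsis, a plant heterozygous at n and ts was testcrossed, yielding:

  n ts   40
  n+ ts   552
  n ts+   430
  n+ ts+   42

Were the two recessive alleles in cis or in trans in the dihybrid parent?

trans

The two most frequent classes are n+ ts (552) and n ts+ (430); these are the parental (non-recombinant) types.
So the F1 carried n+ ts on one chromosome and n ts+ on the other — the recessive alleles are on opposite chromosomes (trans / repulsion).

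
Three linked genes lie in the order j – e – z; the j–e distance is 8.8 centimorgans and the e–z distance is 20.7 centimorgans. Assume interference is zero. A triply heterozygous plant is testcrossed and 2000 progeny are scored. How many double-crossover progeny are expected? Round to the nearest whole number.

Map distances give recombination frequencies of 0.088 and 0.207 for the two intervals.
With no interference, expected double-crossover frequency = 0.088 × 0.207 = 0.01822.
Expected number = 0.01822 × 2000 = 36.43 ≈ 36.

36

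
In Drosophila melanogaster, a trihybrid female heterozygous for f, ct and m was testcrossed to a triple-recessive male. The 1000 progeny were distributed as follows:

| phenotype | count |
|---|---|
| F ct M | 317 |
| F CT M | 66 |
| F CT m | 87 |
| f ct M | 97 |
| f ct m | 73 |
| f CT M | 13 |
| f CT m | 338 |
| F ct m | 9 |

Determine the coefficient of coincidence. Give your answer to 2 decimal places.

0.66

The two most frequent reciprocal classes, F ct M and f CT m, are the parental types, so the F1 was F ct M / f CT m.
The two rarest classes, F ct m and f CT M, are the double crossovers. Comparing them with the parentals, only the m allele has switched, so m is the middle locus and the order is f – m – ct.
f–m: (184 + 22)/1000 = 0.2060; m–ct: (139 + 22)/1000 = 0.1610.
Expected DCO frequency = 0.2060 × 0.1610 ≈ 0.03317; observed = 22/1000 ≈ 0.02200.
Coefficient of coincidence = 0.02200/0.03317 ≈ 0.66.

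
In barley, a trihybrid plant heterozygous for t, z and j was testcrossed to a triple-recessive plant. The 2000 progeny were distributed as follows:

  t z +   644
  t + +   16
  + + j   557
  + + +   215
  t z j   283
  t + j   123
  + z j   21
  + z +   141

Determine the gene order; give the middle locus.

The two most frequent reciprocal classes, t z + and + + j, are the parental types, so the F1 was t z + / + + j.
The two rarest classes, t + + and + z j, are the double crossovers. Comparing them with the parentals, only the z allele has switched, so z is the middle locus and the order is t – z – j.

z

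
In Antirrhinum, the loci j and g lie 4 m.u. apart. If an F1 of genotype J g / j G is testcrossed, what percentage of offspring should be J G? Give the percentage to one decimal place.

A map distance of 4 m.u. corresponds to a recombination frequency of 0.040.
The F1 is J g / j G, so J G is a recombinant gamete class with expected frequency r/2 = 0.040/2 = 0.0200.
That is 0.0200 = 2.0% of the progeny.

2.0%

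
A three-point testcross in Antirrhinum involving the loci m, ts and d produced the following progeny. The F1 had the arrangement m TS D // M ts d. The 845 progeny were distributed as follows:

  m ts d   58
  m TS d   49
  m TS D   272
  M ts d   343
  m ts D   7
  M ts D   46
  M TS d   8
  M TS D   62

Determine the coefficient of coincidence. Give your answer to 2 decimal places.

The two rarest classes, m ts D and M TS d, are the double crossovers. Comparing them with the parentals, only the ts allele has switched, so ts is the middle locus and the order is m – ts – d.
m–ts: (120 + 15)/845 = 0.1598; ts–d: (95 + 15)/845 = 0.1302.
Expected DCO frequency = 0.1598 × 0.1302 ≈ 0.02081; observed = 15/845 ≈ 0.01775.
Coefficient of coincidence = 0.01775/0.02081 ≈ 0.85.

0.85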